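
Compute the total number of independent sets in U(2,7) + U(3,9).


For a direct sum, |I(M1+M2)| = |I(M1)| * |I(M2)|.
|I(U(2,7))| = sum C(7,k) for k=0..2 = 29.
|I(U(3,9))| = sum C(9,k) for k=0..3 = 130.
Total = 29 * 130 = 3770.

3770


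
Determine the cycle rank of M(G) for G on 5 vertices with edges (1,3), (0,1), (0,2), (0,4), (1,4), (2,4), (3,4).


Cycle rank (nullity) = |E| - r(M) = |E| - (|V| - c).
|E| = 7, |V| = 5, c = 1.
Nullity = 7 - (5 - 1) = 7 - 4 = 3.

3


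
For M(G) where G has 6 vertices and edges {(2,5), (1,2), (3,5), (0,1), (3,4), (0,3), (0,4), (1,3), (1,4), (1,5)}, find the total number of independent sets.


An independent set in a graphic matroid is an acyclic edge subset.
G has 6 vertices and 10 edges.
Enumerate all 2^10 = 1024 subsets, checking for acyclicity.
Total independent sets = 436.

436


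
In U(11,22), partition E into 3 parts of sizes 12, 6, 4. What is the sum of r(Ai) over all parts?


r(Ai) = min(|Ai|, 11) for each part.
Sum = min(12,11) + min(6,11) + min(4,11)
    = 11 + 6 + 4
    = 21.

21


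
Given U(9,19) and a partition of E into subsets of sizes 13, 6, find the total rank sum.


r(Ai) = min(|Ai|, 9) for each part.
Sum = min(13,9) + min(6,9)
    = 9 + 6
    = 15.

15


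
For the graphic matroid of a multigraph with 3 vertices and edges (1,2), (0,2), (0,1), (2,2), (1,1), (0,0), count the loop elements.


In a graphic matroid, a loop is a self-loop edge (u,u) with rank 0.
Examining all 6 edges for self-loops...
Self-loops found: (2,2), (1,1), (0,0)
Number of loops = 3.

3


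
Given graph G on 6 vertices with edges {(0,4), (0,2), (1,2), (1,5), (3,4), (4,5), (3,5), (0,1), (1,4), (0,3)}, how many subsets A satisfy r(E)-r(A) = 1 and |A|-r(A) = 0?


R(x,y) = sum over A in 2^E of x^(r(E)-r(A)) * y^(|A|-r(A)).
G has 6 vertices, 10 edges. r(E) = 5.
Enumerate all 2^10 = 1024 subsets.
Count subsets with r(E)-r(A)=1 and |A|-r(A)=0: 169.

169


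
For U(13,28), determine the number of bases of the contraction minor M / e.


Contracting e from U(13,28) gives U(12,27).
Bases of U(12,27) = C(27,12) = 27! / (12! * 15!) = 17383860.

17383860


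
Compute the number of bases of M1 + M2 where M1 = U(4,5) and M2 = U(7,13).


Bases of a direct sum M1 + M2: |B| = |B(M1)| * |B(M2)|.
|B(U(4,5))| = C(5,4) = 5.
|B(U(7,13))| = C(13,7) = 1716.
Total bases = 5 * 1716 = 8580.

8580


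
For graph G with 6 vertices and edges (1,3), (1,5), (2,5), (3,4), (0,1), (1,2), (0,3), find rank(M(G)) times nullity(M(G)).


r(M) = |V| - c = 6 - 1 = 5.
nullity = |E| - r(M) = 7 - 5 = 2.
Product = 5 * 2 = 10.

10


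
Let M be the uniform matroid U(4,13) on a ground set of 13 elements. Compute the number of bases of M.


Bases of U(4,13) are all 4-element subsets of the 13-element ground set.
Number of bases = C(13,4).
C(13,4) = 13! / (4! * 9!) = 715.

715


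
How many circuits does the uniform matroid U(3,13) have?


In U(3,13), circuits are the (4)-element subsets.
Any set of 4 elements is dependent, and removing any one element gives
an independent set of size 3, so it is a minimal dependent set.
Number of circuits = C(13,4) = 13! / (4! * 9!) = 715.

715


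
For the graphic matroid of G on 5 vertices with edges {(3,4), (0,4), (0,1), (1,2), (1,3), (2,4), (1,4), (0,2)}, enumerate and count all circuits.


A circuit in a graphic matroid = edge set of a simple cycle.
G has 5 vertices and 8 edges.
Enumerating all minimal edge subsets forming cycles...
Total circuits found: 12.

12


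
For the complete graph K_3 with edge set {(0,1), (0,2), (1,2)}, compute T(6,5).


T(K_3; x,y) = x^2 + x + y.
T(6,5) = 36 + 6 + 5 = 47.

47


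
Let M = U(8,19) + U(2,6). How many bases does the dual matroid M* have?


(M1+M2)* = M1* + M2*.
M1* = U(11,19), bases: C(19,11) = 75582.
M2* = U(4,6), bases: C(6,4) = 15.
|B(M*)| = 75582 * 15 = 1133730.

1133730


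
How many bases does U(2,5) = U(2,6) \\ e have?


Deleting e from U(2,6) gives U(2,5) since n > r.
Bases of U(2,5) = C(5,2) = 5! / (2! * 3!) = 10.

10


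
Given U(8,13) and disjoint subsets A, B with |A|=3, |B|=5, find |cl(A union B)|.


|A union B| = 3 + 5 = 8 (disjoint).
In U(8,13), cl(S) = S if |S| < 8, else cl(S) = E.
Since 8 >= 8, cl(A union B) = E.
|cl(A union B)| = 13.

13


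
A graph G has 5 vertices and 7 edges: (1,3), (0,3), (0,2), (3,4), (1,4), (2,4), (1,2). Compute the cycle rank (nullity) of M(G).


Cycle rank (nullity) = |E| - r(M) = |E| - (|V| - c).
|E| = 7, |V| = 5, c = 1.
Nullity = 7 - (5 - 1) = 7 - 4 = 3.

3


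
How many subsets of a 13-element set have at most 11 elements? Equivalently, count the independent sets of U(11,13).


Independent sets of U(11,13) are all subsets of size <= 11.
Count = (13 choose 0) + (13 choose 1) + (13 choose 2) + (13 choose 3) + (13 choose 4) + (13 choose 5) + (13 choose 6) + (13 choose 7) + (13 choose 8) + (13 choose 9) + (13 choose 10) + (13 choose 11)
     = 1 + 13 + 78 + 286 + 715 + 1287 + 1716 + 1716 + 1287 + 715 + 286 + 78
     = 8178.

8178


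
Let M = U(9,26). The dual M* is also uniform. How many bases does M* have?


The dual of U(r,n) is U(n-r, n) = U(17,26).
Bases of U(17,26) are all (17)-element subsets.
|B(M*)| = (26 choose 17) = 3124550.

3124550


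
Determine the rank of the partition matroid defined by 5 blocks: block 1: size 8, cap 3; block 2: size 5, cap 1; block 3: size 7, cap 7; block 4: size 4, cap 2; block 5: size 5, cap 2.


Rank of a partition matroid = sum of min(|Si|, ci) for each block.
= min(8,3) + min(5,1) + min(7,7) + min(4,2) + min(5,2)
= 3 + 1 + 7 + 2 + 2
= 15.

15


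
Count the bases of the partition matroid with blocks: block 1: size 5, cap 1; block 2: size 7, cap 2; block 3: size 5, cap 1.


A basis picks exactly ci elements from block i.
Number of bases = product of C(|Si|, ci).
= C(5,1) * C(7,2) * C(5,1)
= 5 * 21 * 5
= 525.

525


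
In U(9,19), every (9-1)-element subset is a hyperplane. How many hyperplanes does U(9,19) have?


Hyperplanes of U(9,19) are flats of rank 8.
In a uniform matroid, these are exactly the (8)-element subsets.
Count = C(19,8) = 19! / (8! * 11!) = 75582.

75582


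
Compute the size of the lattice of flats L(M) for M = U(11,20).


Flats of U(11,20): every subset of size < 11 is a flat, plus E itself.
Count = (20 choose 0) + (20 choose 1) + (20 choose 2) + (20 choose 3) + (20 choose 4) + (20 choose 5) + (20 choose 6) + (20 choose 7) + (20 choose 8) + (20 choose 9) + (20 choose 10) + 1
     = 1 + 20 + 190 + 1140 + 4845 + 15504 + 38760 + 77520 + 125970 + 167960 + 184756 + 1
     = 616667.

616667


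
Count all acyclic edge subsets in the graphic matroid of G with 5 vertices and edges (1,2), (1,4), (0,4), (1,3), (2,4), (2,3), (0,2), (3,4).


An independent set in a graphic matroid is an acyclic edge subset.
G has 5 vertices and 8 edges.
Enumerate all 2^8 = 256 subsets, checking for acyclicity.
Total independent sets = 128.

128


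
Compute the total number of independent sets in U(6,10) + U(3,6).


For a direct sum, |I(M1+M2)| = |I(M1)| * |I(M2)|.
|I(U(6,10))| = sum C(10,k) for k=0..6 = 848.
|I(U(3,6))| = sum C(6,k) for k=0..3 = 42.
Total = 848 * 42 = 35616.

35616


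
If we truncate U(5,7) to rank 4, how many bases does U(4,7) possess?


Truncating U(5,7) to rank 4 gives U(4,7).
Bases of U(4,7) are all 4-element subsets of 7 elements.
Number of bases = C(7,4) = 7! / (4! * 3!) = 35.

35


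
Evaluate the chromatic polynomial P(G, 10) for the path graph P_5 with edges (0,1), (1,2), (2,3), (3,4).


P(P_5, k) = k * (k-1)^(4).
P(10) = 10 * 9^4 = 10 * 6561 = 65610.

65610


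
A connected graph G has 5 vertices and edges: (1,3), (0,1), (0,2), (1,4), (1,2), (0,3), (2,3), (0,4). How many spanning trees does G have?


By Kirchhoff's matrix tree theorem, the number of spanning trees equals
the determinant of any cofactor of the Laplacian matrix L.
G has 5 vertices and 8 edges.
Computing the (4 x 4) cofactor determinant gives 40.

40


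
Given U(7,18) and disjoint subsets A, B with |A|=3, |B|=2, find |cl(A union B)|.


|A union B| = 3 + 2 = 5 (disjoint).
In U(7,18), cl(S) = S if |S| < 7, else cl(S) = E.
Since 5 < 7, cl(A union B) = A union B.
|cl(A union B)| = 5.

5


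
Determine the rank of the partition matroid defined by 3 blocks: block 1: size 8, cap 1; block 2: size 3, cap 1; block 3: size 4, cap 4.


Rank of a partition matroid = sum of min(|Si|, ci) for each block.
= min(8,1) + min(3,1) + min(4,4)
= 1 + 1 + 4
= 6.

6


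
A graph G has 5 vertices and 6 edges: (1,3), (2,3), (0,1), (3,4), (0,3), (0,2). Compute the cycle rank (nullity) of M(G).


Cycle rank (nullity) = |E| - r(M) = |E| - (|V| - c).
|E| = 6, |V| = 5, c = 1.
Nullity = 6 - (5 - 1) = 6 - 4 = 2.

2


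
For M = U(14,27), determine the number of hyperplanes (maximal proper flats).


Hyperplanes of U(14,27) are flats of rank 13.
In a uniform matroid, these are exactly the (13)-element subsets.
Count = (27 choose 13) = 20058300.

20058300


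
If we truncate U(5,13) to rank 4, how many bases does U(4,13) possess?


Truncating U(5,13) to rank 4 gives U(4,13).
Bases of U(4,13) are all 4-element subsets of 13 elements.
Number of bases = (13 choose 4) = 715.

715


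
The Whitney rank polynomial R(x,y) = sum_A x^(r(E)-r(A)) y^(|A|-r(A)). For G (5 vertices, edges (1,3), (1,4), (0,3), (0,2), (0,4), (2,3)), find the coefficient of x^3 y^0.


R(x,y) = sum over A in 2^E of x^(r(E)-r(A)) * y^(|A|-r(A)).
G has 5 vertices, 6 edges. r(E) = 4.
Enumerate all 2^6 = 64 subsets.
Count subsets with r(E)-r(A)=3 and |A|-r(A)=0: 6.

6


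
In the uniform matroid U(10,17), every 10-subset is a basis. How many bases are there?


Bases of U(10,17) are all 10-element subsets of the 17-element ground set.
Number of bases = C(17,10).
(17 choose 10) = 19448.

19448


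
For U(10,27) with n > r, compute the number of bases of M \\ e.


Deleting e from U(10,27) gives U(10,26) since n > r.
Bases of U(10,26) = C(26,10) = 26! / (10! * 16!) = 5311735.

5311735


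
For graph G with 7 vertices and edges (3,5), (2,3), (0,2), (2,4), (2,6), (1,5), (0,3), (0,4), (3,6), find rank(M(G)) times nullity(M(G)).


r(M) = |V| - c = 7 - 1 = 6.
nullity = |E| - r(M) = 9 - 6 = 3.
Product = 6 * 3 = 18.

18


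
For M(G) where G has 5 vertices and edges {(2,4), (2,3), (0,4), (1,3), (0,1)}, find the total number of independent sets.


An independent set in a graphic matroid is an acyclic edge subset.
G has 5 vertices and 5 edges.
Enumerate all 2^5 = 32 subsets, checking for acyclicity.
Total independent sets = 31.

31


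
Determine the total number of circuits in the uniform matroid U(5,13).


In U(5,13), circuits are the (6)-element subsets.
Any set of 6 elements is dependent, and removing any one element gives
an independent set of size 5, so it is a minimal dependent set.
Number of circuits = (13 choose 6) = 1716.

1716


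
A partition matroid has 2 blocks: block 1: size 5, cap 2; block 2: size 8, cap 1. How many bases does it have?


A basis picks exactly ci elements from block i.
Number of bases = product of C(|Si|, ci).
= C(5,2) * C(8,1)
= 10 * 8
= 80.

80


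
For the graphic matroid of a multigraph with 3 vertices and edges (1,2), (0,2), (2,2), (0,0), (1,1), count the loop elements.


In a graphic matroid, a loop is a self-loop edge (u,u) with rank 0.
Examining all 5 edges for self-loops...
Self-loops found: (2,2), (0,0), (1,1)
Number of loops = 3.

3


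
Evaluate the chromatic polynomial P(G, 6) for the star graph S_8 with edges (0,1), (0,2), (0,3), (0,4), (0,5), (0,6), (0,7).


P(tree, k) = k * (k-1)^(7) for any tree on 8 vertices.
P(6) = 6 * 5^7 = 6 * 78125 = 468750.

468750


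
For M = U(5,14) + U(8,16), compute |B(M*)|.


(M1+M2)* = M1* + M2*.
M1* = U(9,14), bases: C(14,9) = 2002.
M2* = U(8,16), bases: C(16,8) = 12870.
|B(M*)| = 2002 * 12870 = 25765740.

25765740


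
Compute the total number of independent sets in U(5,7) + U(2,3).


For a direct sum, |I(M1+M2)| = |I(M1)| * |I(M2)|.
|I(U(5,7))| = sum C(7,k) for k=0..5 = 120.
|I(U(2,3))| = sum C(3,k) for k=0..2 = 7.
Total = 120 * 7 = 840.

840


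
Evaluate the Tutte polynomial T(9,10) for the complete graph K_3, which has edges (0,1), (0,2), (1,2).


T(K_3; x,y) = x^2 + x + y.
T(9,10) = 81 + 9 + 10 = 100.

100


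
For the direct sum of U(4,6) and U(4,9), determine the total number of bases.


Bases of a direct sum M1 + M2: |B| = |B(M1)| * |B(M2)|.
|B(U(4,6))| = C(6,4) = 15.
|B(U(4,9))| = C(9,4) = 126.
Total bases = 15 * 126 = 1890.

1890


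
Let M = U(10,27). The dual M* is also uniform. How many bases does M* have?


The dual of U(r,n) is U(n-r, n) = U(17,27).
Bases of U(17,27) are all (17)-element subsets.
|B(M*)| = C(27,17) = 27! / (17! * 10!) = 8436285.

8436285


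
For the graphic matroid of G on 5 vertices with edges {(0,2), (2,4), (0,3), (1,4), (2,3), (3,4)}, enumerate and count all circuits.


A circuit in a graphic matroid = edge set of a simple cycle.
G has 5 vertices and 6 edges.
Enumerating all minimal edge subsets forming cycles...
Total circuits found: 3.

3


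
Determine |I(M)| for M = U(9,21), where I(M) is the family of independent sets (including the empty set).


Independent sets of U(9,21) are all subsets of size <= 9.
Count = C(21,0) + C(21,1) + C(21,2) + C(21,3) + C(21,4) + C(21,5) + C(21,6) + C(21,7) + C(21,8) + C(21,9)
     = 1 + 21 + 210 + 1330 + 5985 + 20349 + 54264 + 116280 + 203490 + 293930
     = 695860.

695860


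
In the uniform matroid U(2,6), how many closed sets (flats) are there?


Flats of U(2,6): every subset of size < 2 is a flat, plus E itself.
Count = C(6,0) + C(6,1) + 1
     = 1 + 6 + 1
     = 8.

8


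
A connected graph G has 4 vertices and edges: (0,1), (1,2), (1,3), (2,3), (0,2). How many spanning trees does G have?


By Kirchhoff's matrix tree theorem, the number of spanning trees equals
the determinant of any cofactor of the Laplacian matrix L.
G has 4 vertices and 5 edges.
Computing the (3 x 3) cofactor determinant gives 8.

8


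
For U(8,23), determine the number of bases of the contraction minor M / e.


Contracting e from U(8,23) gives U(7,22).
Bases of U(7,22) = C(22,7) = 22! / (7! * 15!) = 170544.

170544


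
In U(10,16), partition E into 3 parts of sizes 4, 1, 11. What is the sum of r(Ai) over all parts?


r(Ai) = min(|Ai|, 10) for each part.
Sum = min(4,10) + min(1,10) + min(11,10)
    = 4 + 1 + 10
    = 15.

15


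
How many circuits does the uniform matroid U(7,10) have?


In U(7,10), circuits are the (8)-element subsets.
Any set of 8 elements is dependent, and removing any one element gives
an independent set of size 7, so it is a minimal dependent set.
Number of circuits = C(10,8) = 45.

45


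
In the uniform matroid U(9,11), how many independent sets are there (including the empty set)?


Independent sets of U(9,11) are all subsets of size <= 9.
Count = (11 choose 0) + (11 choose 1) + (11 choose 2) + (11 choose 3) + (11 choose 4) + (11 choose 5) + (11 choose 6) + (11 choose 7) + (11 choose 8) + (11 choose 9)
     = 1 + 11 + 55 + 165 + 330 + 462 + 462 + 330 + 165 + 55
     = 2036.

2036


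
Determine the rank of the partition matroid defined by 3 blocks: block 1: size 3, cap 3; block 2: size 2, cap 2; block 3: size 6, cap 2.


Rank of a partition matroid = sum of min(|Si|, ci) for each block.
= min(3,3) + min(2,2) + min(6,2)
= 3 + 2 + 2
= 7.

7


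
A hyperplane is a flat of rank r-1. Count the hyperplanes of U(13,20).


Hyperplanes of U(13,20) are flats of rank 12.
In a uniform matroid, these are exactly the (12)-element subsets.
Count = C(20,12) = 20! / (12! * 8!) = 125970.

125970


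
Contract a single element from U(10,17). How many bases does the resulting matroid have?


Contracting e from U(10,17) gives U(9,16).
Bases of U(9,16) = C(16,9) = 16! / (9! * 7!) = 11440.

11440


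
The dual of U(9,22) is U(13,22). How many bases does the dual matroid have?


The dual of U(r,n) is U(n-r, n) = U(13,22).
Bases of U(13,22) are all (13)-element subsets.
|B(M*)| = C(22,13) = 497420.

497420


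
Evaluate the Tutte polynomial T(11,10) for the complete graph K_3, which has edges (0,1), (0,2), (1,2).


T(K_3; x,y) = x^2 + x + y.
T(11,10) = 121 + 11 + 10 = 142.

142


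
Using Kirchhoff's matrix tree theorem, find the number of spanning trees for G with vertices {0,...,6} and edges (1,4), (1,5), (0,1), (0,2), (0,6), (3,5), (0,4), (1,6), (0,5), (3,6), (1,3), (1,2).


By Kirchhoff's matrix tree theorem, the number of spanning trees equals
the determinant of any cofactor of the Laplacian matrix L.
G has 7 vertices and 12 edges.
Computing the (6 x 6) cofactor determinant gives 264.

264


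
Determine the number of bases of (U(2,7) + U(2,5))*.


(M1+M2)* = M1* + M2*.
M1* = U(5,7), bases: C(7,5) = 21.
M2* = U(3,5), bases: C(5,3) = 10.
|B(M*)| = 21 * 10 = 210.

210


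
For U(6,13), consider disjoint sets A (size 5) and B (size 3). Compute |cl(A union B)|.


|A union B| = 5 + 3 = 8 (disjoint).
In U(6,13), cl(S) = S if |S| < 6, else cl(S) = E.
Since 8 >= 6, cl(A union B) = E.
|cl(A union B)| = 13.

13


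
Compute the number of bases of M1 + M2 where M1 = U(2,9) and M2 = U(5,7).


Bases of a direct sum M1 + M2: |B| = |B(M1)| * |B(M2)|.
|B(U(2,9))| = C(9,2) = 36.
|B(U(5,7))| = C(7,5) = 21.
Total bases = 36 * 21 = 756.

756


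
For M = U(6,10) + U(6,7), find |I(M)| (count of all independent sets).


For a direct sum, |I(M1+M2)| = |I(M1)| * |I(M2)|.
|I(U(6,10))| = sum C(10,k) for k=0..6 = 848.
|I(U(6,7))| = sum C(7,k) for k=0..6 = 127.
Total = 848 * 127 = 107696.

107696


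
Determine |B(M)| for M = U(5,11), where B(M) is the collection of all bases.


Bases of U(5,11) are all 5-element subsets of the 11-element ground set.
Number of bases = C(11,5).
C(11,5) = 462.

462


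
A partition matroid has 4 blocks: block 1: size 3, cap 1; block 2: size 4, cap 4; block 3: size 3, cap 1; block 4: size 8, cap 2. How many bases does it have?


A basis picks exactly ci elements from block i.
Number of bases = product of C(|Si|, ci).
= C(3,1) * C(4,4) * C(3,1) * C(8,2)
= 3 * 1 * 3 * 28
= 252.

252


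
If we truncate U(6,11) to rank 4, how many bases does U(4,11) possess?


Truncating U(6,11) to rank 4 gives U(4,11).
Bases of U(4,11) are all 4-element subsets of 11 elements.
Number of bases = (11 choose 4) = 330.

330


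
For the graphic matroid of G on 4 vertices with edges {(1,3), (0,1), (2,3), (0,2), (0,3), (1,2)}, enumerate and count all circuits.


A circuit in a graphic matroid = edge set of a simple cycle.
G has 4 vertices and 6 edges.
Enumerating all minimal edge subsets forming cycles...
Total circuits found: 7.

7


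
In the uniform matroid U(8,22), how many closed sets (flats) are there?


Flats of U(8,22): every subset of size < 8 is a flat, plus E itself.
Count = C(22,0) + C(22,1) + C(22,2) + C(22,3) + C(22,4) + C(22,5) + C(22,6) + C(22,7) + 1
     = 1 + 22 + 231 + 1540 + 7315 + 26334 + 74613 + 170544 + 1
     = 280601.

280601


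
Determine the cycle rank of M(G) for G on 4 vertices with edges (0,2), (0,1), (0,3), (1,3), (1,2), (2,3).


Cycle rank (nullity) = |E| - r(M) = |E| - (|V| - c).
|E| = 6, |V| = 4, c = 1.
Nullity = 6 - (4 - 1) = 6 - 3 = 3.

3


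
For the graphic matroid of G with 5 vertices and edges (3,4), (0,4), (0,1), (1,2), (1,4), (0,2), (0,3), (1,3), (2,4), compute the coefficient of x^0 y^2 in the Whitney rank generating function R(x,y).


R(x,y) = sum over A in 2^E of x^(r(E)-r(A)) * y^(|A|-r(A)).
G has 5 vertices, 9 edges. r(E) = 4.
Enumerate all 2^9 = 512 subsets.
Count subsets with r(E)-r(A)=0 and |A|-r(A)=2: 82.

82


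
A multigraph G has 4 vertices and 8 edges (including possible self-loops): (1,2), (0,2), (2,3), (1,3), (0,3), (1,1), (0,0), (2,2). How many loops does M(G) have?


In a graphic matroid, a loop is a self-loop edge (u,u) with rank 0.
Examining all 8 edges for self-loops...
Self-loops found: (1,1), (0,0), (2,2)
Number of loops = 3.

3


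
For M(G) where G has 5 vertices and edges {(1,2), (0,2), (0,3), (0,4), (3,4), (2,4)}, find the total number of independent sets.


An independent set in a graphic matroid is an acyclic edge subset.
G has 5 vertices and 6 edges.
Enumerate all 2^6 = 64 subsets, checking for acyclicity.
Total independent sets = 48.

48


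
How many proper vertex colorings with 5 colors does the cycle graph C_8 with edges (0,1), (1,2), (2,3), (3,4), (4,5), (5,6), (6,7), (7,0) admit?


P(C_8, k) = (k-1)^8 + (-1)^8*(k-1).
P(5) = (4)^8 + 4
= 65536 + 4 = 65540.

65540


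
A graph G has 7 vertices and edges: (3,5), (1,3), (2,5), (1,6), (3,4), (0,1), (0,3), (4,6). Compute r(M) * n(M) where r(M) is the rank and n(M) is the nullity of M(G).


r(M) = |V| - c = 7 - 1 = 6.
nullity = |E| - r(M) = 8 - 6 = 2.
Product = 6 * 2 = 12.

12


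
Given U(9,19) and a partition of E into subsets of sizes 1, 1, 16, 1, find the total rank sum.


r(Ai) = min(|Ai|, 9) for each part.
Sum = min(1,9) + min(1,9) + min(16,9) + min(1,9)
    = 1 + 1 + 9 + 1
    = 12.

12


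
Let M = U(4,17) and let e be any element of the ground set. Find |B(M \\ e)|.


Deleting e from U(4,17) gives U(4,16) since n > r.
Bases of U(4,16) = C(16,4) = (16 * 15 * 14 * 13) / (1 * 2 * 3 * 4) = 1820.

1820


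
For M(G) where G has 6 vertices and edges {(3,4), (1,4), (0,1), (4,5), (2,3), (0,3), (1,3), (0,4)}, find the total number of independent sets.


An independent set in a graphic matroid is an acyclic edge subset.
G has 6 vertices and 8 edges.
Enumerate all 2^8 = 256 subsets, checking for acyclicity.
Total independent sets = 152.

152


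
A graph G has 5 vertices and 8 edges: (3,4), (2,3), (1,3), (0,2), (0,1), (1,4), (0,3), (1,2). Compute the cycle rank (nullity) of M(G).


Cycle rank (nullity) = |E| - r(M) = |E| - (|V| - c).
|E| = 8, |V| = 5, c = 1.
Nullity = 8 - (5 - 1) = 8 - 4 = 4.

4


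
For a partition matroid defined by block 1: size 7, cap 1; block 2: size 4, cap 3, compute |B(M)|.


A basis picks exactly ci elements from block i.
Number of bases = product of C(|Si|, ci).
= C(7,1) * C(4,3)
= 7 * 4
= 28.

28


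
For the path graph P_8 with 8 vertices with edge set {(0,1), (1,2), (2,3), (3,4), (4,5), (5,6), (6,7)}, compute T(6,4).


A path on 8 vertices is a tree with 7 edges.
T(x,y) = x^(7) for any tree.
T(6,4) = 6^7 = 279936.

279936


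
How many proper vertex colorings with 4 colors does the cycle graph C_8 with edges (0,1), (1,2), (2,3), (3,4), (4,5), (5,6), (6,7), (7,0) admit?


P(C_8, k) = (k-1)^8 + (-1)^8*(k-1).
P(4) = (3)^8 + 3
= 6561 + 3 = 6564.

6564


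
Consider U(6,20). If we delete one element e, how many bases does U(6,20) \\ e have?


Deleting e from U(6,20) gives U(6,19) since n > r.
Bases of U(6,19) = C(19,6) = 27132.

27132


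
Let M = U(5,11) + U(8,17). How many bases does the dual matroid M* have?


(M1+M2)* = M1* + M2*.
M1* = U(6,11), bases: C(11,6) = 462.
M2* = U(9,17), bases: C(17,9) = 24310.
|B(M*)| = 462 * 24310 = 11231220.

11231220


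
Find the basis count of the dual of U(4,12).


The dual of U(r,n) is U(n-r, n) = U(8,12).
Bases of U(8,12) are all (8)-element subsets.
|B(M*)| = C(12,8) = 495.

495


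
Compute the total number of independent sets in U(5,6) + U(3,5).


For a direct sum, |I(M1+M2)| = |I(M1)| * |I(M2)|.
|I(U(5,6))| = sum C(6,k) for k=0..5 = 63.
|I(U(3,5))| = sum C(5,k) for k=0..3 = 26.
Total = 63 * 26 = 1638.

1638


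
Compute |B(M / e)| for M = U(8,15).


Contracting e from U(8,15) gives U(7,14).
Bases of U(7,14) = C(14,7) = 3432.

3432


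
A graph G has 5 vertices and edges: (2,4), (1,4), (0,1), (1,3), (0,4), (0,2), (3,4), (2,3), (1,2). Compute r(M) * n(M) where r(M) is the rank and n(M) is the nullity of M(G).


r(M) = |V| - c = 5 - 1 = 4.
nullity = |E| - r(M) = 9 - 4 = 5.
Product = 4 * 5 = 20.

20


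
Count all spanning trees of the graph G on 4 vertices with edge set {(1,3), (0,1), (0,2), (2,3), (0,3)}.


By Kirchhoff's matrix tree theorem, the number of spanning trees equals
the determinant of any cofactor of the Laplacian matrix L.
G has 4 vertices and 5 edges.
Computing the (3 x 3) cofactor determinant gives 8.

8


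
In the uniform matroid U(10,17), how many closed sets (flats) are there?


Flats of U(10,17): every subset of size < 10 is a flat, plus E itself.
Count = C(17,0) + C(17,1) + C(17,2) + C(17,3) + C(17,4) + C(17,5) + C(17,6) + C(17,7) + C(17,8) + C(17,9) + 1
     = 1 + 17 + 136 + 680 + 2380 + 6188 + 12376 + 19448 + 24310 + 24310 + 1
     = 89847.

89847


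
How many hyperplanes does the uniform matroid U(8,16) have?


Hyperplanes of U(8,16) are flats of rank 7.
In a uniform matroid, these are exactly the (7)-element subsets.
Count = C(16,7) = 16! / (7! * 9!) = 11440.

11440


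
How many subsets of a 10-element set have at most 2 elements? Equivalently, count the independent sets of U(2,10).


Independent sets of U(2,10) are all subsets of size <= 2.
Count = (10 choose 0) + (10 choose 1) + (10 choose 2)
     = 1 + 10 + 45
     = 56.

56


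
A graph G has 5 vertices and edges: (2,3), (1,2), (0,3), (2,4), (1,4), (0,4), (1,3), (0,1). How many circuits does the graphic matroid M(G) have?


A circuit in a graphic matroid = edge set of a simple cycle.
G has 5 vertices and 8 edges.
Enumerating all minimal edge subsets forming cycles...
Total circuits found: 13.

13


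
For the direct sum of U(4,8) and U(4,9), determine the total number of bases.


Bases of a direct sum M1 + M2: |B| = |B(M1)| * |B(M2)|.
|B(U(4,8))| = C(8,4) = 70.
|B(U(4,9))| = C(9,4) = 126.
Total bases = 70 * 126 = 8820.

8820


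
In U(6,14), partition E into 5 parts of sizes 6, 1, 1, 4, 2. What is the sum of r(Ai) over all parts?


r(Ai) = min(|Ai|, 6) for each part.
Sum = min(6,6) + min(1,6) + min(1,6) + min(4,6) + min(2,6)
    = 6 + 1 + 1 + 4 + 2
    = 14.

14


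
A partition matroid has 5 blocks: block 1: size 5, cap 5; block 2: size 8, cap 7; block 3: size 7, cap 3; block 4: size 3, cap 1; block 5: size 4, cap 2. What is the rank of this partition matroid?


Rank of a partition matroid = sum of min(|Si|, ci) for each block.
= min(5,5) + min(8,7) + min(7,3) + min(3,1) + min(4,2)
= 5 + 7 + 3 + 1 + 2
= 18.

18


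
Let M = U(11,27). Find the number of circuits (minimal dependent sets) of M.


In U(11,27), circuits are the (12)-element subsets.
Any set of 12 elements is dependent, and removing any one element gives
an independent set of size 11, so it is a minimal dependent set.
Number of circuits = C(27,12) = 27! / (12! * 15!) = 17383860.

17383860


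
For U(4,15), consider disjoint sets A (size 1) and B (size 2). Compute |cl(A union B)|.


|A union B| = 1 + 2 = 3 (disjoint).
In U(4,15), cl(S) = S if |S| < 4, else cl(S) = E.
Since 3 < 4, cl(A union B) = A union B.
|cl(A union B)| = 3.

3


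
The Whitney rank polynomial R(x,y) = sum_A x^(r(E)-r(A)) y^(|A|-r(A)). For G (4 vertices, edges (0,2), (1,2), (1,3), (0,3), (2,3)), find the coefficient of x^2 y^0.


R(x,y) = sum over A in 2^E of x^(r(E)-r(A)) * y^(|A|-r(A)).
G has 4 vertices, 5 edges. r(E) = 3.
Enumerate all 2^5 = 32 subsets.
Count subsets with r(E)-r(A)=2 and |A|-r(A)=0: 5.

5


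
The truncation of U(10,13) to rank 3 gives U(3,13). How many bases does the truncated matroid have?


Truncating U(10,13) to rank 3 gives U(3,13).
Bases of U(3,13) are all 3-element subsets of 13 elements.
Number of bases = C(13,3) = (13 * 12 * 11) / (1 * 2 * 3) = 286.

286


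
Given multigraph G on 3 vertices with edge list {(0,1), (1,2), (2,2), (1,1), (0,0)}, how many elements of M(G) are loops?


In a graphic matroid, a loop is a self-loop edge (u,u) with rank 0.
Examining all 5 edges for self-loops...
Self-loops found: (2,2), (1,1), (0,0)
Number of loops = 3.

3


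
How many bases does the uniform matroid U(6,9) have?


Bases of U(6,9) are all 6-element subsets of the 9-element ground set.
Number of bases = C(9,6).
(9 choose 6) = 84.

84


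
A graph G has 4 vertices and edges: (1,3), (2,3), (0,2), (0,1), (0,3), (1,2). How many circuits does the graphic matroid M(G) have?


A circuit in a graphic matroid = edge set of a simple cycle.
G has 4 vertices and 6 edges.
Enumerating all minimal edge subsets forming cycles...
Total circuits found: 7.

7


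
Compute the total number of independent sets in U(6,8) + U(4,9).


For a direct sum, |I(M1+M2)| = |I(M1)| * |I(M2)|.
|I(U(6,8))| = sum C(8,k) for k=0..6 = 247.
|I(U(4,9))| = sum C(9,k) for k=0..4 = 256.
Total = 247 * 256 = 63232.

63232


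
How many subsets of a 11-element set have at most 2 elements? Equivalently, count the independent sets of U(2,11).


Independent sets of U(2,11) are all subsets of size <= 2.
Count = C(11,0) + C(11,1) + C(11,2)
     = 1 + 11 + 55
     = 67.

67


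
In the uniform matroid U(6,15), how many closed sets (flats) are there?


Flats of U(6,15): every subset of size < 6 is a flat, plus E itself.
Count = (15 choose 0) + (15 choose 1) + (15 choose 2) + (15 choose 3) + (15 choose 4) + (15 choose 5) + 1
     = 1 + 15 + 105 + 455 + 1365 + 3003 + 1
     = 4945.

4945


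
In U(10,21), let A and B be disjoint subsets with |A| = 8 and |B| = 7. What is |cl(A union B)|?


|A union B| = 8 + 7 = 15 (disjoint).
In U(10,21), cl(S) = S if |S| < 10, else cl(S) = E.
Since 15 >= 10, cl(A union B) = E.
|cl(A union B)| = 21.

21


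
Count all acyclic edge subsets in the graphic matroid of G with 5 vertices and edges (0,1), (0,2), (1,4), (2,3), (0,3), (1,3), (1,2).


An independent set in a graphic matroid is an acyclic edge subset.
G has 5 vertices and 7 edges.
Enumerate all 2^7 = 128 subsets, checking for acyclicity.
Total independent sets = 76.

76


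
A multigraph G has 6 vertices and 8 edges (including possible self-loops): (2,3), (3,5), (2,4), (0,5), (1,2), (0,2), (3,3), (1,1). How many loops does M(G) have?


In a graphic matroid, a loop is a self-loop edge (u,u) with rank 0.
Examining all 8 edges for self-loops...
Self-loops found: (3,3), (1,1)
Number of loops = 2.

2


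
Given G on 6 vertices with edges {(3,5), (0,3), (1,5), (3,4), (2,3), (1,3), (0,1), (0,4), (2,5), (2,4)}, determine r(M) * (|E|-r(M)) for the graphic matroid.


r(M) = |V| - c = 6 - 1 = 5.
nullity = |E| - r(M) = 10 - 5 = 5.
Product = 5 * 5 = 25.

25


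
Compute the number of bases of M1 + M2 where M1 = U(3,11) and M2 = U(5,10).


Bases of a direct sum M1 + M2: |B| = |B(M1)| * |B(M2)|.
|B(U(3,11))| = C(11,3) = 165.
|B(U(5,10))| = C(10,5) = 252.
Total bases = 165 * 252 = 41580.

41580


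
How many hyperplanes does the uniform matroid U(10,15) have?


Hyperplanes of U(10,15) are flats of rank 9.
In a uniform matroid, these are exactly the (9)-element subsets.
Count = (15 choose 9) = 5005.

5005


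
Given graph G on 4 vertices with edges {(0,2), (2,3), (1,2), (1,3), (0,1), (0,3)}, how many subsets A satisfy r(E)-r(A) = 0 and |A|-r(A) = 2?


R(x,y) = sum over A in 2^E of x^(r(E)-r(A)) * y^(|A|-r(A)).
G has 4 vertices, 6 edges. r(E) = 3.
Enumerate all 2^6 = 64 subsets.
Count subsets with r(E)-r(A)=0 and |A|-r(A)=2: 6.

6


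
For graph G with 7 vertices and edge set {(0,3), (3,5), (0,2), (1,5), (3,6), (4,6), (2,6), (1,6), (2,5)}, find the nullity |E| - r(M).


Cycle rank (nullity) = |E| - r(M) = |E| - (|V| - c).
|E| = 9, |V| = 7, c = 1.
Nullity = 9 - (7 - 1) = 9 - 6 = 3.

3


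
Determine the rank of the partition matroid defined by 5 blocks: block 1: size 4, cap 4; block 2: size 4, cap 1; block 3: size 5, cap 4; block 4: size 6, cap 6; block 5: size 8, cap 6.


Rank of a partition matroid = sum of min(|Si|, ci) for each block.
= min(4,4) + min(4,1) + min(5,4) + min(6,6) + min(8,6)
= 4 + 1 + 4 + 6 + 6
= 21.

21


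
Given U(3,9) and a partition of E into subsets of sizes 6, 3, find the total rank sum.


r(Ai) = min(|Ai|, 3) for each part.
Sum = min(6,3) + min(3,3)
    = 3 + 3
    = 6.

6


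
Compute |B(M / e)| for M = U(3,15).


Contracting e from U(3,15) gives U(2,14).
Bases of U(2,14) = (14 choose 2) = 91.

91


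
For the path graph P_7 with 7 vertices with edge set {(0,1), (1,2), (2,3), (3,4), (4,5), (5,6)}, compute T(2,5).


A path on 7 vertices is a tree with 6 edges.
T(x,y) = x^(6) for any tree.
T(2,5) = 2^6 = 64.

64


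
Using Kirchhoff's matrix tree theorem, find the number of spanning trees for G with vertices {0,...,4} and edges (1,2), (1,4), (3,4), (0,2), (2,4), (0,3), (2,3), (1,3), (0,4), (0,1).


By Kirchhoff's matrix tree theorem, the number of spanning trees equals
the determinant of any cofactor of the Laplacian matrix L.
G has 5 vertices and 10 edges.
Computing the (4 x 4) cofactor determinant gives 125.

125


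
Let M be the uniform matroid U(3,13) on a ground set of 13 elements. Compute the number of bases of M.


Bases of U(3,13) are all 3-element subsets of the 13-element ground set.
Number of bases = C(13,3).
C(13,3) = 13! / (3! * 10!) = 286.

286


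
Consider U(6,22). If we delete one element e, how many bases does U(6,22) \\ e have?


Deleting e from U(6,22) gives U(6,21) since n > r.
Bases of U(6,21) = C(21,6) = 21! / (6! * 15!) = 54264.

54264


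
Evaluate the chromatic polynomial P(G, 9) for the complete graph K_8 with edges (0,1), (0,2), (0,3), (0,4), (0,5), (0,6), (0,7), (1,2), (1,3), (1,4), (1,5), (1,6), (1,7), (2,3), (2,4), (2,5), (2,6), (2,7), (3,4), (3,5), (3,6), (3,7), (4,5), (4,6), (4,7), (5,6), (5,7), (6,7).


P(K_8, k) = k(k-1)(k-2)...(k-7).
P(9) = (9) * (8) * (7) * (6) * (5) * (4) * (3) * (2) = 362880.

362880


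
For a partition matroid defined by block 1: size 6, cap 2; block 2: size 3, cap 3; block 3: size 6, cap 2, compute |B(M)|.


A basis picks exactly ci elements from block i.
Number of bases = product of C(|Si|, ci).
= C(6,2) * C(3,3) * C(6,2)
= 15 * 1 * 15
= 225.

225


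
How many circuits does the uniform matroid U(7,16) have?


In U(7,16), circuits are the (8)-element subsets.
Any set of 8 elements is dependent, and removing any one element gives
an independent set of size 7, so it is a minimal dependent set.
Number of circuits = C(16,8) = 12870.

12870


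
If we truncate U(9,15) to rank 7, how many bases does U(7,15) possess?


Truncating U(9,15) to rank 7 gives U(7,15).
Bases of U(7,15) are all 7-element subsets of 15 elements.
Number of bases = C(15,7) = 15! / (7! * 8!) = 6435.

6435


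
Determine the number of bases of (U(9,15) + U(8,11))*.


(M1+M2)* = M1* + M2*.
M1* = U(6,15), bases: C(15,6) = 5005.
M2* = U(3,11), bases: C(11,3) = 165.
|B(M*)| = 5005 * 165 = 825825.

825825


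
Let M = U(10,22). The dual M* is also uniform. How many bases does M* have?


The dual of U(r,n) is U(n-r, n) = U(12,22).
Bases of U(12,22) are all (12)-element subsets.
|B(M*)| = C(22,12) = 646646.

646646


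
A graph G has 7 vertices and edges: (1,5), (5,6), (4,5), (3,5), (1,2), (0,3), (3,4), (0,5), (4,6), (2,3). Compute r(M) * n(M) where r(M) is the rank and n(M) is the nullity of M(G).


r(M) = |V| - c = 7 - 1 = 6.
nullity = |E| - r(M) = 10 - 6 = 4.
Product = 6 * 4 = 24.

24


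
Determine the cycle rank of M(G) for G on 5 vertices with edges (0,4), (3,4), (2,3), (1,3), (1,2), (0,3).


Cycle rank (nullity) = |E| - r(M) = |E| - (|V| - c).
|E| = 6, |V| = 5, c = 1.
Nullity = 6 - (5 - 1) = 6 - 4 = 2.

2


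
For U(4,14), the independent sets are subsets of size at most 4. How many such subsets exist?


Independent sets of U(4,14) are all subsets of size <= 4.
Count = (14 choose 0) + (14 choose 1) + (14 choose 2) + (14 choose 3) + (14 choose 4)
     = 1 + 14 + 91 + 364 + 1001
     = 1471.

1471


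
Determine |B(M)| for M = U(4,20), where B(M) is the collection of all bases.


Bases of U(4,20) are all 4-element subsets of the 20-element ground set.
Number of bases = C(20,4).
(20 choose 4) = 4845.

4845


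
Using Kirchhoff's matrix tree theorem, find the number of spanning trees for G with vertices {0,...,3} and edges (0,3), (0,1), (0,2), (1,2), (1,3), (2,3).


By Kirchhoff's matrix tree theorem, the number of spanning trees equals
the determinant of any cofactor of the Laplacian matrix L.
G has 4 vertices and 6 edges.
Computing the (3 x 3) cofactor determinant gives 16.

16


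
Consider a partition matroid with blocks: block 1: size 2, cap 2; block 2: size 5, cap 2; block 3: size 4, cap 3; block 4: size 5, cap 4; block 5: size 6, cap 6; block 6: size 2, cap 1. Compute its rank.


Rank of a partition matroid = sum of min(|Si|, ci) for each block.
= min(2,2) + min(5,2) + min(4,3) + min(5,4) + min(6,6) + min(2,1)
= 2 + 2 + 3 + 4 + 6 + 1
= 18.

18


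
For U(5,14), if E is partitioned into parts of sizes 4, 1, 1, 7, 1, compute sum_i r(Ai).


r(Ai) = min(|Ai|, 5) for each part.
Sum = min(4,5) + min(1,5) + min(1,5) + min(7,5) + min(1,5)
    = 4 + 1 + 1 + 5 + 1
    = 12.

12


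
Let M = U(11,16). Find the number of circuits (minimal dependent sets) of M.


In U(11,16), circuits are the (12)-element subsets.
Any set of 12 elements is dependent, and removing any one element gives
an independent set of size 11, so it is a minimal dependent set.
Number of circuits = C(16,12) = 1820.

1820


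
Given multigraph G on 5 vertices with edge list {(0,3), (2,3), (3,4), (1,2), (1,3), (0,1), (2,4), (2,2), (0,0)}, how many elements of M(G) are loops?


In a graphic matroid, a loop is a self-loop edge (u,u) with rank 0.
Examining all 9 edges for self-loops...
Self-loops found: (2,2), (0,0)
Number of loops = 2.

2


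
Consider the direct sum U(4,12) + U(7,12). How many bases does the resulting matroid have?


Bases of a direct sum M1 + M2: |B| = |B(M1)| * |B(M2)|.
|B(U(4,12))| = C(12,4) = 495.
|B(U(7,12))| = C(12,7) = 792.
Total bases = 495 * 792 = 392040.

392040


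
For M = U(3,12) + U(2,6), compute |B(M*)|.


(M1+M2)* = M1* + M2*.
M1* = U(9,12), bases: C(12,9) = 220.
M2* = U(4,6), bases: C(6,4) = 15.
|B(M*)| = 220 * 15 = 3300.

3300


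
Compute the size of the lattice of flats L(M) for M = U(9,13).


Flats of U(9,13): every subset of size < 9 is a flat, plus E itself.
Count = C(13,0) + C(13,1) + C(13,2) + C(13,3) + C(13,4) + C(13,5) + C(13,6) + C(13,7) + C(13,8) + 1
     = 1 + 13 + 78 + 286 + 715 + 1287 + 1716 + 1716 + 1287 + 1
     = 7100.

7100


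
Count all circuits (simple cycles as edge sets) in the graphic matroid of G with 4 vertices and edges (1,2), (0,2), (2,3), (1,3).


A circuit in a graphic matroid = edge set of a simple cycle.
G has 4 vertices and 4 edges.
Enumerating all minimal edge subsets forming cycles...
Total circuits found: 1.

1


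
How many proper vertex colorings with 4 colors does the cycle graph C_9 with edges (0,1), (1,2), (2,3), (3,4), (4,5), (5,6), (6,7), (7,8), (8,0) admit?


P(C_9, k) = (k-1)^9 + (-1)^9*(k-1).
P(4) = (3)^9 - 3
= 19683 - 3 = 19680.

19680


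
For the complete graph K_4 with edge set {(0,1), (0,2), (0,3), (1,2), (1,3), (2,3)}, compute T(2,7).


T(K_4; x,y) = x^3 + 3x^2 + 4xy + 2x + y^3 + 3y^2 + 2y.
Substituting x=2, y=7:
= 8 + 12 + 56 + 4 + 343 + 147 + 14
= 584.

584


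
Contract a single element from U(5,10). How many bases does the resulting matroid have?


Contracting e from U(5,10) gives U(4,9).
Bases of U(4,9) = C(9,4) = (9 * 8 * 7 * 6) / (1 * 2 * 3 * 4) = 126.

126


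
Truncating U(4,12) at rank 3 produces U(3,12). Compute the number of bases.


Truncating U(4,12) to rank 3 gives U(3,12).
Bases of U(3,12) are all 3-element subsets of 12 elements.
Number of bases = C(12,3) = 12! / (3! * 9!) = 220.

220


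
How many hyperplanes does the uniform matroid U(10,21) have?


Hyperplanes of U(10,21) are flats of rank 9.
In a uniform matroid, these are exactly the (9)-element subsets.
Count = (21 choose 9) = 293930.

293930


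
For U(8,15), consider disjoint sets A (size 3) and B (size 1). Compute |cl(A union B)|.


|A union B| = 3 + 1 = 4 (disjoint).
In U(8,15), cl(S) = S if |S| < 8, else cl(S) = E.
Since 4 < 8, cl(A union B) = A union B.
|cl(A union B)| = 4.

4
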